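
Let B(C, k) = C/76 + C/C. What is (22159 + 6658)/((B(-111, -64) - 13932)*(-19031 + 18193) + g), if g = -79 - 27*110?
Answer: 1095046/443549411 ≈ 0.0024688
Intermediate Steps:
B(C, k) = 1 + C/76 (B(C, k) = C*(1/76) + 1 = C/76 + 1 = 1 + C/76)
g = -3049 (g = -79 - 2970 = -3049)
(22159 + 6658)/((B(-111, -64) - 13932)*(-19031 + 18193) + g) = (22159 + 6658)/(((1 + (1/76)*(-111)) - 13932)*(-19031 + 18193) - 3049) = 28817/(((1 - 111/76) - 13932)*(-838) - 3049) = 28817/((-35/76 - 13932)*(-838) - 3049) = 28817/(-1058867/76*(-838) - 3049) = 28817/(443665273/38 - 3049) = 28817/(443549411/38) = 28817*(38/443549411) = 1095046/443549411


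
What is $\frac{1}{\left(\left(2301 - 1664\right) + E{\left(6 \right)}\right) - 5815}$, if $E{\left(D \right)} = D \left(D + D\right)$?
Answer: $- \frac{1}{5106} \approx -0.00019585$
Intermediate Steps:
$E{\left(D \right)} = 2 D^{2}$ ($E{\left(D \right)} = D 2 D = 2 D^{2}$)
$\frac{1}{\left(\left(2301 - 1664\right) + E{\left(6 \right)}\right) - 5815} = \frac{1}{\left(\left(2301 - 1664\right) + 2 \cdot 6^{2}\right) - 5815} = \frac{1}{\left(637 + 2 \cdot 36\right) - 5815} = \frac{1}{\left(637 + 72\right) - 5815} = \frac{1}{709 - 5815} = \frac{1}{-5106} = - \frac{1}{5106}$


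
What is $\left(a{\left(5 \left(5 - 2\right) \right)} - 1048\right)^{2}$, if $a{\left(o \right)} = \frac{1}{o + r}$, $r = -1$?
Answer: $\frac{215238241}{196} \approx 1.0982 \cdot 10^{6}$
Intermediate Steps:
$a{\left(o \right)} = \frac{1}{-1 + o}$ ($a{\left(o \right)} = \frac{1}{o - 1} = \frac{1}{-1 + o}$)
$\left(a{\left(5 \left(5 - 2\right) \right)} - 1048\right)^{2} = \left(\frac{1}{-1 + 5 \left(5 - 2\right)} - 1048\right)^{2} = \left(\frac{1}{-1 + 5 \cdot 3} - 1048\right)^{2} = \left(\frac{1}{-1 + 15} - 1048\right)^{2} = \left(\frac{1}{14} - 1048\right)^{2} = \left(- \frac{14671}{14}\right)^{2} = \frac{215238241}{196}$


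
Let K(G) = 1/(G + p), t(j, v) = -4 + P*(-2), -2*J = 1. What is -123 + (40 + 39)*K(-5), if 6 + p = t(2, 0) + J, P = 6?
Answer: -6923/55 ≈ -125.87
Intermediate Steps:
J = -½ (J = -½*1 = -½ ≈ -0.50000)
t(j, v) = -16 (t(j, v) = -4 + 6*(-2) = -4 - 12 = -16)
p = -45/2 (p = -6 + (-16 - ½) = -6 - 33/2 = -45/2 ≈ -22.500)
K(G) = 1/(-45/2 + G) (K(G) = 1/(G - 45/2) = 1/(-45/2 + G))
-123 + (40 + 39)*K(-5) = -123 + (40 + 39)*(2/(-45 + 2*(-5))) = -123 + 79*(2/(-45 - 10)) = -123 + 79*(2/(-55)) = -123 + 79*(2*(-1/55)) = -123 + 79*(-2/55) = -123 - 158/55 = -6923/55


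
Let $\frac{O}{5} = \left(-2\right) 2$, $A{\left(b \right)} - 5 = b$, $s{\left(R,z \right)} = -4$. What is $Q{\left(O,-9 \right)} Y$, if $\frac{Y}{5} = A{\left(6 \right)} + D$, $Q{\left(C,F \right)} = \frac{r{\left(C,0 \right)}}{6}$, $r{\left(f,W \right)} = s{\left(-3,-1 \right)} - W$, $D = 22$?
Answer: $-110$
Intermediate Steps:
$A{\left(b \right)} = 5 + b$
$r{\left(f,W \right)} = -4 - W$
$O = -20$ ($O = 5 \left(\left(-2\right) 2\right) = 5 \left(-4\right) = -20$)
$Q{\left(C,F \right)} = - \frac{2}{3}$ ($Q{\left(C,F \right)} = \frac{-4 - 0}{6} = \left(-4 + 0\right) \frac{1}{6} = \left(-4\right) \frac{1}{6} = - \frac{2}{3}$)
$Y = 165$ ($Y = 5 \left(\left(5 + 6\right) + 22\right) = 5 \left(11 + 22\right) = 5 \cdot 33 = 165$)
$Q{\left(O,-9 \right)} Y = \left(- \frac{2}{3}\right) 165 = -110$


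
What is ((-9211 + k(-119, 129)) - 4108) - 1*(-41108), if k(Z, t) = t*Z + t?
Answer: 12567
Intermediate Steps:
k(Z, t) = t + Z*t (k(Z, t) = Z*t + t = t + Z*t)
((-9211 + k(-119, 129)) - 4108) - 1*(-41108) = ((-9211 + 129*(1 - 119)) - 4108) - 1*(-41108) = ((-9211 + 129*(-118)) - 4108) + 41108 = ((-9211 - 15222) - 4108) + 41108 = (-24433 - 4108) + 41108 = -28541 + 41108 = 12567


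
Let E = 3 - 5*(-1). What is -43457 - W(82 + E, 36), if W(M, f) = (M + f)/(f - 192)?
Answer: -1129861/26 ≈ -43456.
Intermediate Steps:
E = 8 (E = 3 + 5 = 8)
W(M, f) = (M + f)/(-192 + f)
-43457 - W(82 + E, 36) = -43457 - ((82 + 8) + 36)/(-192 + 36) = -43457 - (90 + 36)/(-156) = -43457 - (-1)*126/156 = -43457 - 1*(-21/26) = -43457 + 21/26 = -1129861/26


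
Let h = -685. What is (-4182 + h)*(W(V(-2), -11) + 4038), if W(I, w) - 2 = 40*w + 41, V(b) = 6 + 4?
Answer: -17720747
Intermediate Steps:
V(b) = 10
W(I, w) = 43 + 40*w (W(I, w) = 2 + (40*w + 41) = 2 + (41 + 40*w) = 43 + 40*w)
(-4182 + h)*(W(V(-2), -11) + 4038) = (-4182 - 685)*((43 + 40*(-11)) + 4038) = -4867*((43 - 440) + 4038) = -4867*(-397 + 4038) = -4867*3641 = -17720747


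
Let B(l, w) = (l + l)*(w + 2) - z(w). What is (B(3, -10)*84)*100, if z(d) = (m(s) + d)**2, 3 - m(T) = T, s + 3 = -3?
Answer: -411600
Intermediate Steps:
s = -6 (s = -3 - 3 = -6)
m(T) = 3 - T
z(d) = (9 + d)**2 (z(d) = ((3 - 1*(-6)) + d)**2 = ((3 + 6) + d)**2 = (9 + d)**2)
B(l, w) = -(9 + w)**2 + 2*l*(2 + w) (B(l, w) = (l + l)*(w + 2) - (9 + w)**2 = (2*l)*(2 + w) - (9 + w)**2 = 2*l*(2 + w) - (9 + w)**2 = -(9 + w)**2 + 2*l*(2 + w))
(B(3, -10)*84)*100 = ((-(9 - 10)**2 + 4*3 + 2*3*(-10))*84)*100 = ((-1*(-1)**2 + 12 - 60)*84)*100 = ((-1*1 + 12 - 60)*84)*100 = ((-1 + 12 - 60)*84)*100 = -49*84*100 = -4116*100 = -411600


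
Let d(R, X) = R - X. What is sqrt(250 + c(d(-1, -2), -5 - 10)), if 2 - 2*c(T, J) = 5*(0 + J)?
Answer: sqrt(1154)/2 ≈ 16.985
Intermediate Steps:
c(T, J) = 1 - 5*J/2 (c(T, J) = 1 - 5*(0 + J)/2 = 1 - 5*J/2)
sqrt(250 + c(d(-1, -2), -5 - 10)) = sqrt(250 + (1 - 5*(-5 - 10)/2)) = sqrt(250 + (1 - 5/2*(-15))) = sqrt(250 + (1 + 75/2)) = sqrt(250 + 77/2) = sqrt(577/2) = sqrt(1154)/2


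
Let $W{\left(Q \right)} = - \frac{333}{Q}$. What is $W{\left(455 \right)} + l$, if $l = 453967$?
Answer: $\frac{206554652}{455} \approx 4.5397 \cdot 10^{5}$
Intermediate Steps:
$W{\left(455 \right)} + l = - \frac{333}{455} + 453967 = \frac{206554652}{455}$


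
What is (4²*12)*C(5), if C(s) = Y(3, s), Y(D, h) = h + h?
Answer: 1920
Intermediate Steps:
Y(D, h) = 2*h
C(s) = 2*s
(4²*12)*C(5) = (4²*12)*(2*5) = (16*12)*10 = 192*10 = 1920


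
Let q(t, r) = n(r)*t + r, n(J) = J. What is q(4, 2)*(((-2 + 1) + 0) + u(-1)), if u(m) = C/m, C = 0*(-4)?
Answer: -10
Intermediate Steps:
C = 0
q(t, r) = r + r*t (q(t, r) = r*t + r = r + r*t)
u(m) = 0 (u(m) = 0/m = 0)
q(4, 2)*(((-2 + 1) + 0) + u(-1)) = (2*(1 + 4))*(((-2 + 1) + 0) + 0) = (2*5)*((-1 + 0) + 0) = 10*(-1 + 0) = 10*(-1) = -10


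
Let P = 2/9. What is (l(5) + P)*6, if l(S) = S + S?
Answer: 184/3 ≈ 61.333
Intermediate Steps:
l(S) = 2*S
P = 2/9 (P = 2*(⅑) = 2/9 ≈ 0.22222)
(l(5) + P)*6 = (2*5 + 2/9)*6 = (10 + 2/9)*6 = (92/9)*6 = 184/3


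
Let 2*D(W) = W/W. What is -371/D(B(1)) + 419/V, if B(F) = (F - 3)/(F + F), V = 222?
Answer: -164305/222 ≈ -740.11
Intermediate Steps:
B(F) = (-3 + F)/(2*F) (B(F) = (-3 + F)/((2*F)) = (-3 + F)*(1/(2*F)) = (-3 + F)/(2*F))
D(W) = 1/2 (D(W) = (W/W)/2 = (1/2)*1 = 1/2)
-371/D(B(1)) + 419/V = -371/1/2 + 419/222 = -371*2 + 419*(1/222) = -742 + 419/222 = -164305/222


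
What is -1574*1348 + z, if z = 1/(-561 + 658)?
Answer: -205809943/97 ≈ -2.1218e+6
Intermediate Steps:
z = 1/97 ≈ 0.010309
-1574*1348 + z = -1574*1348 + 1/97 = -2121752 + 1/97 = -205809943/97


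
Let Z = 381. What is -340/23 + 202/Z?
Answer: -124894/8763 ≈ -14.252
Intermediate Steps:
-340/23 + 202/Z = -340/23 + 202/381 = -124894/8763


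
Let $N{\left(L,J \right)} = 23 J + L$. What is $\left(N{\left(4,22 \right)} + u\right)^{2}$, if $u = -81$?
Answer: $184041$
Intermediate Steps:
$N{\left(L,J \right)} = L + 23 J$
$\left(N{\left(4,22 \right)} + u\right)^{2} = \left(\left(4 + 23 \cdot 22\right) - 81\right)^{2} = \left(\left(4 + 506\right) - 81\right)^{2} = \left(510 - 81\right)^{2} = 429^{2} = 184041$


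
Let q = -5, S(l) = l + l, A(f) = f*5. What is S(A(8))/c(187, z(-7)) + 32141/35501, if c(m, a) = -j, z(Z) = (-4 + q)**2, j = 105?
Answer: 106945/745521 ≈ 0.14345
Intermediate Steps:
A(f) = 5*f
S(l) = 2*l
z(Z) = 81 (z(Z) = (-4 - 5)**2 = (-9)**2 = 81)
c(m, a) = -105 (c(m, a) = -1*105 = -105)
S(A(8))/c(187, z(-7)) + 32141/35501 = (2*(5*8))/(-105) + 32141/35501 = (2*40)*(-1/105) + 32141*(1/35501) = 80*(-1/105) + 32141/35501 = -16/21 + 32141/35501 = 106945/745521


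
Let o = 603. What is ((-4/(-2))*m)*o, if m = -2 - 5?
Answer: -8442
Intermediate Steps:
m = -7
((-4/(-2))*m)*o = (-4/(-2)*(-7))*603 = (-4*(-½)*(-7))*603 = (2*(-7))*603 = -14*603 = -8442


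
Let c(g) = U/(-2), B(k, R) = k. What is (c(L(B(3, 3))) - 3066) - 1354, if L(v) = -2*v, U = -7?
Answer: -8833/2 ≈ -4416.5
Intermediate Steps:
c(g) = 7/2 (c(g) = -7/(-2) = -7*(-½) = 7/2)
(c(L(B(3, 3))) - 3066) - 1354 = (7/2 - 3066) - 1354 = -6125/2 - 1354 = -8833/2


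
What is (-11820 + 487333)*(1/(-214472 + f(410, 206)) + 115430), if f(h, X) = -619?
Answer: 11806014951743177/215091 ≈ 5.4888e+10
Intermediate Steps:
(-11820 + 487333)*(1/(-214472 + f(410, 206)) + 115430) = (-11820 + 487333)*(1/(-214472 - 619) + 115430) = 475513*(1/(-215091) + 115430) = 475513*(-1/215091 + 115430) = 475513*(24827954129/215091) = 11806014951743177/215091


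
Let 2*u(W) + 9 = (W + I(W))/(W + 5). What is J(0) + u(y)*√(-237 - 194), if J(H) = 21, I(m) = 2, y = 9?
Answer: 21 - 115*I*√431/28 ≈ 21.0 - 85.266*I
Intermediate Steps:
u(W) = -9/2 + (2 + W)/(2*(5 + W)) (u(W) = -9/2 + ((W + 2)/(W + 5))/2 = -9/2 + ((2 + W)/(5 + W))/2 = -9/2 + (2 + W)/(2*(5 + W)))
J(0) + u(y)*√(-237 - 194) = 21 + ((-43 - 8*9)/(2*(5 + 9)))*√(-237 - 194) = 21 + ((½)*(-43 - 72)/14)*√(-431) = 21 + ((½)*(1/14)*(-115))*(I*√431) = 21 - 115*I*√431/28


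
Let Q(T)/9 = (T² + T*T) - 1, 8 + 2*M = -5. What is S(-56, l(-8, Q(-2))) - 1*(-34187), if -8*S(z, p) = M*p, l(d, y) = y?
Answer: 547811/16 ≈ 34238.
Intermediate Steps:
M = -13/2 (M = -4 + (½)*(-5) = -4 - 5/2 = -13/2 ≈ -6.5000)
Q(T) = -9 + 18*T² (Q(T) = 9*((T² + T*T) - 1) = 9*((T² + T²) - 1) = 9*(2*T² - 1) = 9*(-1 + 2*T²) = -9 + 18*T²)
S(z, p) = 13*p/16 (S(z, p) = -(-13)*p/16 = 13*p/16)
S(-56, l(-8, Q(-2))) - 1*(-34187) = 13*(-9 + 18*(-2)²)/16 - 1*(-34187) = 13*(-9 + 18*4)/16 + 34187 = 13*(-9 + 72)/16 + 34187 = (13/16)*63 + 34187 = 819/16 + 34187 = 547811/16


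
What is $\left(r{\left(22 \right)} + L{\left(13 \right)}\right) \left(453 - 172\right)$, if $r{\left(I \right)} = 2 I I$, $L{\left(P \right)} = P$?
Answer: $275661$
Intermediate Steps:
$r{\left(I \right)} = 2 I^{2}$
$\left(r{\left(22 \right)} + L{\left(13 \right)}\right) \left(453 - 172\right) = \left(2 \cdot 22^{2} + 13\right) \left(453 - 172\right) = \left(2 \cdot 484 + 13\right) 281 = \left(968 + 13\right) 281 = 981 \cdot 281 = 275661$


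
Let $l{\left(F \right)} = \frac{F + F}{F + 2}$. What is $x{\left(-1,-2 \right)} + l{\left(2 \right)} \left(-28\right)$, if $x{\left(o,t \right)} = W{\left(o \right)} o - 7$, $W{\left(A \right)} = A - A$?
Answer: $-35$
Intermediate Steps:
$W{\left(A \right)} = 0$
$x{\left(o,t \right)} = -7$ ($x{\left(o,t \right)} = 0 o - 7 = 0 - 7 = -7$)
$l{\left(F \right)} = \frac{2 F}{2 + F}$
$x{\left(-1,-2 \right)} + l{\left(2 \right)} \left(-28\right) = -7 + 2 \cdot 2 \frac{1}{2 + 2} \left(-28\right) = -7 + 2 \cdot 2 \cdot \frac{1}{4} \left(-28\right) = -7 + 1 \left(-28\right) = -7 - 28 = -35$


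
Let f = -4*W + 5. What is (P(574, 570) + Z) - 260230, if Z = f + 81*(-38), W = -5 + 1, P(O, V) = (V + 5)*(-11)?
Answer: -269612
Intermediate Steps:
P(O, V) = -55 - 11*V (P(O, V) = (5 + V)*(-11) = -55 - 11*V)
W = -4
f = 21 (f = -4*(-4) + 5 = 16 + 5 = 21)
Z = -3057 (Z = 21 + 81*(-38) = 21 - 3078 = -3057)
(P(574, 570) + Z) - 260230 = ((-55 - 11*570) - 3057) - 260230 = ((-55 - 6270) - 3057) - 260230 = (-6325 - 3057) - 260230 = -9382 - 260230 = -269612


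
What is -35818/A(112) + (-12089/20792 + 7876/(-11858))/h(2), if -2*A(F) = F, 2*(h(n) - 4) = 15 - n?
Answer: 6270841620/9806027 ≈ 639.49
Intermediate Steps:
h(n) = 23/2 - n/2 (h(n) = 4 + (15 - n)/2 = 4 + (15/2 - n/2) = 23/2 - n/2)
A(F) = -F/2
-35818/A(112) + (-12089/20792 + 7876/(-11858))/h(2) = -35818/((-1/2*112)) + (-12089/20792 + 7876/(-11858))/(23/2 - 1/2*2) = -35818/(-56) + (-12089*1/20792 + 7876*(-1/11858))/(23/2 - 1) = -35818*(-1/56) + (-12089/20792 - 358/539)/(21/2) = 17909/28 - 13959507/11206888*2/21 = 17909/28 - 4653169/39224108 = 6270841620/9806027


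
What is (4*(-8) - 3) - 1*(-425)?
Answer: 390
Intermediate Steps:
(4*(-8) - 3) - 1*(-425) = (-32 - 3) + 425 = -35 + 425 = 390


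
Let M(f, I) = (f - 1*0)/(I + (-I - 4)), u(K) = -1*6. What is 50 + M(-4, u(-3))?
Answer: 51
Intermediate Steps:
u(K) = -6
M(f, I) = -f/4 (M(f, I) = (f + 0)/(I + (-4 - I)) = f/(-4) = f*(-¼) = -f/4)
50 + M(-4, u(-3)) = 50 - ¼*(-4) = 50 + 1 = 51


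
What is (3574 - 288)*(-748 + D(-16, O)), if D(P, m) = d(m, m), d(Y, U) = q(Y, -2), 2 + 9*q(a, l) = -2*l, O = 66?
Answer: -22114780/9 ≈ -2.4572e+6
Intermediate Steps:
q(a, l) = -2/9 - 2*l/9 (q(a, l) = -2/9 + (-2*l)/9 = -2/9 - 2*l/9)
d(Y, U) = 2/9 (d(Y, U) = -2/9 - 2/9*(-2) = -2/9 + 4/9 = 2/9)
D(P, m) = 2/9
(3574 - 288)*(-748 + D(-16, O)) = (3574 - 288)*(-748 + 2/9) = 3286*(-6730/9) = -22114780/9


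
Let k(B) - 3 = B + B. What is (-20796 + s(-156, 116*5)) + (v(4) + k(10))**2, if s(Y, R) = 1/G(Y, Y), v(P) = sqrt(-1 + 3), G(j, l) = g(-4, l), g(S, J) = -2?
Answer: -40531/2 + 46*sqrt(2) ≈ -20200.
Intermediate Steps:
G(j, l) = -2
k(B) = 3 + 2*B (k(B) = 3 + (B + B) = 3 + 2*B)
v(P) = sqrt(2)
s(Y, R) = -1/2 (s(Y, R) = 1/(-2) = -1/2)
(-20796 + s(-156, 116*5)) + (v(4) + k(10))**2 = (-20796 - 1/2) + (sqrt(2) + (3 + 2*10))**2 = -41593/2 + (sqrt(2) + (3 + 20))**2 = -41593/2 + (sqrt(2) + 23)**2 = -41593/2 + (23 + sqrt(2))**2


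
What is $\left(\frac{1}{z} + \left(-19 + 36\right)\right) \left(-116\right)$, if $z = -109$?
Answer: $- \frac{214832}{109} \approx -1970.9$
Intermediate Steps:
$\left(\frac{1}{z} + \left(-19 + 36\right)\right) \left(-116\right) = \left(\frac{1}{-109} + \left(-19 + 36\right)\right) \left(-116\right) = \left(- \frac{1}{109} + 17\right) \left(-116\right) = \frac{1852}{109} \left(-116\right) = - \frac{214832}{109}$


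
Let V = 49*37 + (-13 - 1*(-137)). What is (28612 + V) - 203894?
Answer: -173345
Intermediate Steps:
V = 1937 (V = 1813 + (-13 + 137) = 1813 + 124 = 1937)
(28612 + V) - 203894 = (28612 + 1937) - 203894 = 30549 - 203894 = -173345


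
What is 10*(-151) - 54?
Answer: -1564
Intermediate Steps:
10*(-151) - 54 = -1510 - 54 = -1564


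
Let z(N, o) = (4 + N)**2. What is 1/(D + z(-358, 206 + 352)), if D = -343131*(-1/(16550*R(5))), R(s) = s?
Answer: 82750/10370242131 ≈ 7.9796e-6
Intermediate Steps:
D = 343131/82750 (D = -343131/((-16550*5)) = -343131/(-82750) = -343131*(-1/82750) = 343131/82750 ≈ 4.1466)
1/(D + z(-358, 206 + 352)) = 1/(343131/82750 + (4 - 358)**2) = 1/(343131/82750 + (-354)**2) = 1/(343131/82750 + 125316) = 1/(10370242131/82750) = 82750/10370242131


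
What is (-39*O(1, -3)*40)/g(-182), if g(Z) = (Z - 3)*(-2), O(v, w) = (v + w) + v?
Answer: 156/37 ≈ 4.2162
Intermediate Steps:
O(v, w) = w + 2*v
g(Z) = 6 - 2*Z (g(Z) = (-3 + Z)*(-2) = 6 - 2*Z)
(-39*O(1, -3)*40)/g(-182) = (-39*(-3 + 2*1)*40)/(6 - 2*(-182)) = (-39*(-3 + 2)*40)/(6 + 364) = (-39*(-1)*40)/370 = (39*40)*(1/370) = 1560*(1/370) = 156/37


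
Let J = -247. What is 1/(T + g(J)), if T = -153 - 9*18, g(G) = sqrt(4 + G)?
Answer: -35/11052 - I*sqrt(3)/11052 ≈ -0.0031668 - 0.00015672*I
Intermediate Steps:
T = -315 (T = -153 - 162 = -315)
1/(T + g(J)) = 1/(-315 + sqrt(4 - 247)) = 1/(-315 + sqrt(-243)) = 1/(-315 + 9*I*sqrt(3))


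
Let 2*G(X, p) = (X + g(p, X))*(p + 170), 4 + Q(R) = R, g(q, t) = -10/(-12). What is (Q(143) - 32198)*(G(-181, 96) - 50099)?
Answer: 14245961653/6 ≈ 2.3743e+9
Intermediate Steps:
g(q, t) = ⅚ (g(q, t) = -10*(-1/12) = ⅚)
Q(R) = -4 + R
G(X, p) = (170 + p)*(⅚ + X)/2 (G(X, p) = ((X + ⅚)*(p + 170))/2 = ((⅚ + X)*(170 + p))/2 = ((170 + p)*(⅚ + X))/2 = (170 + p)*(⅚ + X)/2)
(Q(143) - 32198)*(G(-181, 96) - 50099) = ((-4 + 143) - 32198)*((425/6 + 85*(-181) + (5/12)*96 + (½)*(-181)*96) - 50099) = (139 - 32198)*((425/6 - 15385 + 40 - 8688) - 50099) = -32059*(-143773/6 - 50099) = -32059*(-444367/6) = 14245961653/6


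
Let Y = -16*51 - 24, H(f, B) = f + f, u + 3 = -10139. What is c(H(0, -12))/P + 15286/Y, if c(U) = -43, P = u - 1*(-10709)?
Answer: -29603/1620 ≈ -18.273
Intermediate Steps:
u = -10142 (u = -3 - 10139 = -10142)
P = 567 (P = -10142 - 1*(-10709) = -10142 + 10709 = 567)
H(f, B) = 2*f
Y = -840 (Y = -816 - 24 = -840)
c(H(0, -12))/P + 15286/Y = -43/567 + 15286/(-840) = -43*1/567 + 15286*(-1/840) = -43/567 - 7643/420 = -29603/1620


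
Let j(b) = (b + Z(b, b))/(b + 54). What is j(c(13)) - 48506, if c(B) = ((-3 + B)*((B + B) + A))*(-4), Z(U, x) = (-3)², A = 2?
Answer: -51706285/1066 ≈ -48505.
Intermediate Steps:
Z(U, x) = 9
c(B) = -4*(-3 + B)*(2 + 2*B) (c(B) = ((-3 + B)*((B + B) + 2))*(-4) = ((-3 + B)*(2*B + 2))*(-4) = ((-3 + B)*(2 + 2*B))*(-4) = -4*(-3 + B)*(2 + 2*B))
j(b) = (9 + b)/(54 + b) (j(b) = (b + 9)/(b + 54) = (9 + b)/(54 + b))
j(c(13)) - 48506 = (9 + (24 - 8*13² + 16*13))/(54 + (24 - 8*13² + 16*13)) - 48506 = (9 + (24 - 8*169 + 208))/(54 + (24 - 8*169 + 208)) - 48506 = (9 + (24 - 1352 + 208))/(54 + (24 - 1352 + 208)) - 48506 = (9 - 1120)/(54 - 1120) - 48506 = -1111/(-1066) - 48506 = -1/1066*(-1111) - 48506 = 1111/1066 - 48506 = -51706285/1066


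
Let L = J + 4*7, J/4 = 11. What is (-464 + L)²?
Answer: 153664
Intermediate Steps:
J = 44 (J = 4*11 = 44)
L = 72 (L = 44 + 4*7 = 44 + 28 = 72)
(-464 + L)² = (-464 + 72)² = (-392)² = 153664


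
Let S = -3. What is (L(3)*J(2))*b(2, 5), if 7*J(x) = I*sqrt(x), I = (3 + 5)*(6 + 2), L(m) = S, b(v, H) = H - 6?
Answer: 192*sqrt(2)/7 ≈ 38.790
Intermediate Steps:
b(v, H) = -6 + H
L(m) = -3
I = 64 (I = 8*8 = 64)
J(x) = 64*sqrt(x)/7 (J(x) = (64*sqrt(x))/7 = 64*sqrt(x)/7)
(L(3)*J(2))*b(2, 5) = (-192*sqrt(2)/7)*(-6 + 5) = -192*sqrt(2)/7*(-1) = 192*sqrt(2)/7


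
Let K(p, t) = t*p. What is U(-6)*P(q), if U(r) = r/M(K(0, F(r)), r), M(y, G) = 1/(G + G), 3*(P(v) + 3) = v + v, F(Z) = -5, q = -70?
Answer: -3576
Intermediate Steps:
K(p, t) = p*t
P(v) = -3 + 2*v/3 (P(v) = -3 + (v + v)/3 = -3 + (2*v)/3 = -3 + 2*v/3)
M(y, G) = 1/(2*G)
U(r) = 2*r² (U(r) = r/((1/(2*r))) = r*(2*r) = 2*r²)
U(-6)*P(q) = (2*(-6)²)*(-3 + (⅔)*(-70)) = (2*36)*(-3 - 140/3) = 72*(-149/3) = -3576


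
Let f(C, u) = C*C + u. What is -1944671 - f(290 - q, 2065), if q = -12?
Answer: -2037940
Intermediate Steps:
f(C, u) = u + C² (f(C, u) = C² + u = u + C²)
-1944671 - f(290 - q, 2065) = -1944671 - (2065 + (290 - 1*(-12))²) = -1944671 - (2065 + (290 + 12)²) = -1944671 - (2065 + 302²) = -1944671 - (2065 + 91204) = -1944671 - 1*93269 = -1944671 - 93269 = -2037940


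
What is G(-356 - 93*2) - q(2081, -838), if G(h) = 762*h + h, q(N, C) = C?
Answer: -412708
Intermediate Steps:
G(h) = 763*h
G(-356 - 93*2) - q(2081, -838) = 763*(-356 - 93*2) - 1*(-838) = 763*(-356 - 186) + 838 = 763*(-542) + 838 = -413546 + 838 = -412708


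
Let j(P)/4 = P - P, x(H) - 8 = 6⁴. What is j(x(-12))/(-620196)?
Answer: 0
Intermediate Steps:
x(H) = 1304 (x(H) = 8 + 6⁴ = 8 + 1296 = 1304)
j(P) = 0 (j(P) = 4*(P - P) = 4*0 = 0)
j(x(-12))/(-620196) = 0/(-620196) = 0*(-1/620196) = 0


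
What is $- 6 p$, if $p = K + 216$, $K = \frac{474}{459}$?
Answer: $- \frac{66412}{51} \approx -1302.2$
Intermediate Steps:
$K = \frac{158}{153}$ ($K = 474 \cdot \frac{1}{459} = \frac{158}{153} \approx 1.0327$)
$p = \frac{33206}{153}$ ($p = \frac{158}{153} + 216 = \frac{33206}{153} \approx 217.03$)
$- 6 p = \left(-6\right) \frac{33206}{153} = - \frac{66412}{51}$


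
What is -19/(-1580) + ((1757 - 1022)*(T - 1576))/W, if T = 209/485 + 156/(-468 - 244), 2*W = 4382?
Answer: -2256815645419/4269363820 ≈ -528.61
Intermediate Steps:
W = 2191 (W = (½)*4382 = 2191)
T = 18287/86330 (T = 209*(1/485) + 156/(-712) = 209/485 + 156*(-1/712) = 209/485 - 39/178 = 18287/86330 ≈ 0.21183)
-19/(-1580) + ((1757 - 1022)*(T - 1576))/W = -19/(-1580) + ((1757 - 1022)*(18287/86330 - 1576))/2191 = -19*(-1/1580) + (735*(-136037793/86330))*(1/2191) = 19/1580 - 19997555571/17266*1/2191 = 19/1580 - 2856793653/5404258 = -2256815645419/4269363820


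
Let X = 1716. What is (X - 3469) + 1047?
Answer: -706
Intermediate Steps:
(X - 3469) + 1047 = (1716 - 3469) + 1047 = -1753 + 1047 = -706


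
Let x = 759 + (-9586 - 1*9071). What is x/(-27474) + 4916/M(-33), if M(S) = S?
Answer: -1179575/7953 ≈ -148.32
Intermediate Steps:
x = -17898 (x = 759 + (-9586 - 9071) = 759 - 18657 = -17898)
x/(-27474) + 4916/M(-33) = -17898/(-27474) + 4916/(-33) = -17898*(-1/27474) + 4916*(-1/33) = 157/241 - 4916/33 = -1179575/7953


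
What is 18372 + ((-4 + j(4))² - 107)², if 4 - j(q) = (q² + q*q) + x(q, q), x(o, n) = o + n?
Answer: 2247421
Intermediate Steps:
x(o, n) = n + o
j(q) = 4 - 2*q - 2*q² (j(q) = 4 - ((q² + q*q) + (q + q)) = 4 - ((q² + q²) + 2*q) = 4 - (2*q² + 2*q) = 4 - (2*q + 2*q²) = 4 + (-2*q - 2*q²) = 4 - 2*q - 2*q²)
18372 + ((-4 + j(4))² - 107)² = 18372 + ((-4 + (4 - 2*4 - 2*4²))² - 107)² = 18372 + ((-4 + (4 - 8 - 2*16))² - 107)² = 18372 + ((-4 + (4 - 8 - 32))² - 107)² = 18372 + ((-4 - 36)² - 107)² = 18372 + ((-40)² - 107)² = 18372 + (1600 - 107)² = 18372 + 1493² = 18372 + 2229049 = 2247421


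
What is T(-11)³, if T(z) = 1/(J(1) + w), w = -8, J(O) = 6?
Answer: -⅛ ≈ -0.12500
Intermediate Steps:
T(z) = -½ (T(z) = 1/(6 - 8) = 1/(-2) = -½)
T(-11)³ = (-½)³ = -⅛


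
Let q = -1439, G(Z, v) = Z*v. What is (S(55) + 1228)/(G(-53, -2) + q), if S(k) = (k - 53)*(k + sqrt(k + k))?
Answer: -1338/1333 - 2*sqrt(110)/1333 ≈ -1.0195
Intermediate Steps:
S(k) = (-53 + k)*(k + sqrt(2)*sqrt(k)) (S(k) = (-53 + k)*(k + sqrt(2*k)) = (-53 + k)*(k + sqrt(2)*sqrt(k)))
(S(55) + 1228)/(G(-53, -2) + q) = ((55**2 - 53*55 + sqrt(2)*55**(3/2) - 53*sqrt(2)*sqrt(55)) + 1228)/(-53*(-2) - 1439) = ((3025 - 2915 + sqrt(2)*(55*sqrt(55)) - 53*sqrt(110)) + 1228)/(106 - 1439) = ((3025 - 2915 + 55*sqrt(110) - 53*sqrt(110)) + 1228)/(-1333) = ((110 + 2*sqrt(110)) + 1228)*(-1/1333) = (1338 + 2*sqrt(110))*(-1/1333) = -1338/1333 - 2*sqrt(110)/1333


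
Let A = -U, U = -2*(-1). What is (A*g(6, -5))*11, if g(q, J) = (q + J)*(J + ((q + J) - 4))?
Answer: 176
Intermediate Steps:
g(q, J) = (J + q)*(-4 + q + 2*J) (g(q, J) = (J + q)*(J + ((J + q) - 4)) = (J + q)*(J + (-4 + J + q)) = (J + q)*(-4 + q + 2*J))
U = 2
A = -2 (A = -1*2 = -2)
(A*g(6, -5))*11 = -2*(6² - 4*(-5) - 4*6 + 2*(-5)² + 3*(-5)*6)*11 = -2*(36 + 20 - 24 + 2*25 - 90)*11 = -2*(36 + 20 - 24 + 50 - 90)*11 = -2*(-8)*11 = 16*11 = 176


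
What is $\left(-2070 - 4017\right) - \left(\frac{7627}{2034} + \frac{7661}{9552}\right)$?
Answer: $- \frac{19725224399}{3238128} \approx -6091.6$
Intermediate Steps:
$\left(-2070 - 4017\right) - \left(\frac{7627}{2034} + \frac{7661}{9552}\right) = -6087 - \frac{14739263}{3238128} = - \frac{19725224399}{3238128}$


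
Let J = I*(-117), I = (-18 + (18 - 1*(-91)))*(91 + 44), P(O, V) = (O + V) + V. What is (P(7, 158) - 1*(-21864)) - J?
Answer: 1459532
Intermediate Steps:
P(O, V) = O + 2*V
I = 12285 (I = (-18 + (18 + 91))*135 = (-18 + 109)*135 = 91*135 = 12285)
J = -1437345 (J = 12285*(-117) = -1437345)
(P(7, 158) - 1*(-21864)) - J = ((7 + 2*158) - 1*(-21864)) - 1*(-1437345) = ((7 + 316) + 21864) + 1437345 = (323 + 21864) + 1437345 = 22187 + 1437345 = 1459532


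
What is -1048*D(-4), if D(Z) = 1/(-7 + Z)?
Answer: 1048/11 ≈ 95.273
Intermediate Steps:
-1048*D(-4) = -1048/(-7 - 4) = -1048/(-11) = -1048*(-1/11) = 1048/11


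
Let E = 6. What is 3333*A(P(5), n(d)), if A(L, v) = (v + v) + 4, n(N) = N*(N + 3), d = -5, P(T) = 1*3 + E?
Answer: 79992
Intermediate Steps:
P(T) = 9 (P(T) = 1*3 + 6 = 3 + 6 = 9)
n(N) = N*(3 + N)
A(L, v) = 4 + 2*v (A(L, v) = 2*v + 4 = 4 + 2*v)
3333*A(P(5), n(d)) = 3333*(4 + 2*(-5*(3 - 5))) = 3333*(4 + 2*(-5*(-2))) = 3333*(4 + 2*10) = 3333*(4 + 20) = 3333*24 = 79992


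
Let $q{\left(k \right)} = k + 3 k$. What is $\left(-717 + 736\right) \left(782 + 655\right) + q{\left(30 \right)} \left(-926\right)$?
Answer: $-83817$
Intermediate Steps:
$q{\left(k \right)} = 4 k$
$\left(-717 + 736\right) \left(782 + 655\right) + q{\left(30 \right)} \left(-926\right) = \left(-717 + 736\right) \left(782 + 655\right) + 4 \cdot 30 \left(-926\right) = 19 \cdot 1437 + 120 \left(-926\right) = 27303 - 111120 = -83817$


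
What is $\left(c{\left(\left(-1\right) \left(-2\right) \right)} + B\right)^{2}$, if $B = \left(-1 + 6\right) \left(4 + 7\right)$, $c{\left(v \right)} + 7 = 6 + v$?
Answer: $3136$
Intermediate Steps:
$c{\left(v \right)} = -1 + v$ ($c{\left(v \right)} = -7 + \left(6 + v\right) = -1 + v$)
$B = 55$ ($B = 5 \cdot 11 = 55$)
$\left(c{\left(\left(-1\right) \left(-2\right) \right)} + B\right)^{2} = \left(\left(-1 - -2\right) + 55\right)^{2} = \left(\left(-1 + 2\right) + 55\right)^{2} = \left(1 + 55\right)^{2} = 56^{2} = 3136$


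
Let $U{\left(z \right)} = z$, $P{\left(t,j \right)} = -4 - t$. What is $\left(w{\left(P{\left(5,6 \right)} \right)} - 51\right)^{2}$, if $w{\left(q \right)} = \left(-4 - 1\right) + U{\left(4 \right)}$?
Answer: $2704$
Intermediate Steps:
$w{\left(q \right)} = -1$ ($w{\left(q \right)} = \left(-4 - 1\right) + 4 = -5 + 4 = -1$)
$\left(w{\left(P{\left(5,6 \right)} \right)} - 51\right)^{2} = \left(-1 - 51\right)^{2} = \left(-52\right)^{2} = 2704$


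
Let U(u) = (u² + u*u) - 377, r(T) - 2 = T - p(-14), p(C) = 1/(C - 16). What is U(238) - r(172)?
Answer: 3382109/30 ≈ 1.1274e+5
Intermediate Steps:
p(C) = 1/(-16 + C)
r(T) = 61/30 + T (r(T) = 2 + (T - 1/(-16 - 14)) = 2 + (T - 1/(-30)) = 2 + (T - 1*(-1/30)) = 2 + (T + 1/30) = 2 + (1/30 + T) = 61/30 + T)
U(u) = -377 + 2*u² (U(u) = (u² + u²) - 377 = 2*u² - 377 = -377 + 2*u²)
U(238) - r(172) = (-377 + 2*238²) - (61/30 + 172) = (-377 + 2*56644) - 1*5221/30 = (-377 + 113288) - 5221/30 = 112911 - 5221/30 = 3382109/30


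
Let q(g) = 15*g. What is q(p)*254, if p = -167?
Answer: -636270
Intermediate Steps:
q(p)*254 = (15*(-167))*254 = -2505*254 = -636270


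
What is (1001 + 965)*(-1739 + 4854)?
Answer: 6124090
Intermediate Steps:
(1001 + 965)*(-1739 + 4854) = 1966*3115 = 6124090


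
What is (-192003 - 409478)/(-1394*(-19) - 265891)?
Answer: 601481/239405 ≈ 2.5124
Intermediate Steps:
(-192003 - 409478)/(-1394*(-19) - 265891) = -601481/(26486 - 265891) = -601481/(-239405) = -601481*(-1/239405) = 601481/239405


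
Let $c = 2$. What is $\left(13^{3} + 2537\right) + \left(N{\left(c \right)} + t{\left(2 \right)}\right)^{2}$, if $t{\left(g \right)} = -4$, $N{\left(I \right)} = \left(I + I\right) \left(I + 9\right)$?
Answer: $6334$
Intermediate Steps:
$N{\left(I \right)} = 2 I \left(9 + I\right)$
$\left(13^{3} + 2537\right) + \left(N{\left(c \right)} + t{\left(2 \right)}\right)^{2} = \left(13^{3} + 2537\right) + \left(2 \cdot 2 \left(9 + 2\right) - 4\right)^{2} = \left(2197 + 2537\right) + \left(2 \cdot 2 \cdot 11 - 4\right)^{2} = 4734 + \left(44 - 4\right)^{2} = 4734 + 40^{2} = 4734 + 1600 = 6334$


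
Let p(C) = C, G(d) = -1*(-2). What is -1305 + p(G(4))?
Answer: -1303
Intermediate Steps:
G(d) = 2
-1305 + p(G(4)) = -1305 + 2 = -1303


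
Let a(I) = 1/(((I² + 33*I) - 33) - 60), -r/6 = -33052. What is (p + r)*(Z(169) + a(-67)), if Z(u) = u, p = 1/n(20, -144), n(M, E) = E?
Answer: 5272551102791/157320 ≈ 3.3515e+7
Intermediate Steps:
r = 198312 (r = -6*(-33052) = 198312)
p = -1/144 (p = 1/(-144) = -1/144 ≈ -0.0069444)
a(I) = 1/(-93 + I² + 33*I) (a(I) = 1/((-33 + I² + 33*I) - 60) = 1/(-93 + I² + 33*I))
(p + r)*(Z(169) + a(-67)) = (-1/144 + 198312)*(169 + 1/(-93 + (-67)² + 33*(-67))) = 28556927*(169 + 1/(-93 + 4489 - 2211))/144 = 28556927*(169 + 1/2185)/144 = (28556927/144)*(369266/2185) = 5272551102791/157320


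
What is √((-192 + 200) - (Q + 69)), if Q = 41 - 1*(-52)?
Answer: I*√154 ≈ 12.41*I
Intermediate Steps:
Q = 93 (Q = 41 + 52 = 93)
√((-192 + 200) - (Q + 69)) = √((-192 + 200) - (93 + 69)) = √(8 - 1*162) = √(8 - 162) = √(-154) = I*√154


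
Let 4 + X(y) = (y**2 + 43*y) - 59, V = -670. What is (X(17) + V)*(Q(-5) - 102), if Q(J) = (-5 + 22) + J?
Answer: -25830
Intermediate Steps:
Q(J) = 17 + J
X(y) = -63 + y**2 + 43*y (X(y) = -4 + ((y**2 + 43*y) - 59) = -4 + (-59 + y**2 + 43*y) = -63 + y**2 + 43*y)
(X(17) + V)*(Q(-5) - 102) = ((-63 + 17**2 + 43*17) - 670)*((17 - 5) - 102) = ((-63 + 289 + 731) - 670)*(12 - 102) = (957 - 670)*(-90) = 287*(-90) = -25830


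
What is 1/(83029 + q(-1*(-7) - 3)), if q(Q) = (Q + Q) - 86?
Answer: 1/82951 ≈ 1.2055e-5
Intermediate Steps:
q(Q) = -86 + 2*Q (q(Q) = 2*Q - 86 = -86 + 2*Q)
1/(83029 + q(-1*(-7) - 3)) = 1/(83029 + (-86 + 2*(-1*(-7) - 3))) = 1/(83029 + (-86 + 2*(7 - 3))) = 1/(83029 + (-86 + 2*4)) = 1/(83029 + (-86 + 8)) = 1/(83029 - 78) = 1/82951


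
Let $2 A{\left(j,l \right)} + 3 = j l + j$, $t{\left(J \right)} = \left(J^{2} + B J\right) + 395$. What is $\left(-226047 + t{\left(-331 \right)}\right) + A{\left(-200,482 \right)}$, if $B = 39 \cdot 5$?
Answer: $- \frac{457875}{2} \approx -2.2894 \cdot 10^{5}$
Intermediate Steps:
$B = 195$
$t{\left(J \right)} = 395 + J^{2} + 195 J$ ($t{\left(J \right)} = \left(J^{2} + 195 J\right) + 395 = 395 + J^{2} + 195 J$)
$A{\left(j,l \right)} = - \frac{3}{2} + \frac{j}{2} + \frac{j l}{2}$ ($A{\left(j,l \right)} = - \frac{3}{2} + \frac{j l + j}{2} = - \frac{3}{2} + \frac{j + j l}{2} = - \frac{3}{2} + \left(\frac{j}{2} + \frac{j l}{2}\right) = - \frac{3}{2} + \frac{j}{2} + \frac{j l}{2}$)
$\left(-226047 + t{\left(-331 \right)}\right) + A{\left(-200,482 \right)} = \left(-226047 + \left(395 + \left(-331\right)^{2} + 195 \left(-331\right)\right)\right) + \left(- \frac{3}{2} + \frac{1}{2} \left(-200\right) + \frac{1}{2} \left(-200\right) 482\right) = \left(-226047 + \left(395 + 109561 - 64545\right)\right) - \frac{96603}{2} = \left(-226047 + 45411\right) - \frac{96603}{2} = -180636 - \frac{96603}{2} = - \frac{457875}{2}$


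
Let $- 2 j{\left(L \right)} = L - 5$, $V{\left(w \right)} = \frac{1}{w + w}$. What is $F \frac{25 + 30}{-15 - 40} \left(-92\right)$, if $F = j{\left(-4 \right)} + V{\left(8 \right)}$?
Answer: $\frac{1679}{4} \approx 419.75$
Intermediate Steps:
$V{\left(w \right)} = \frac{1}{2 w}$
$j{\left(L \right)} = \frac{5}{2} - \frac{L}{2}$ ($j{\left(L \right)} = - \frac{L - 5}{2} = - \frac{-5 + L}{2} = \frac{5}{2} - \frac{L}{2}$)
$F = \frac{73}{16}$ ($F = \left(\frac{5}{2} - -2\right) + \frac{1}{2 \cdot 8} = \left(\frac{5}{2} + 2\right) + \frac{1}{2} \cdot \frac{1}{8} = \frac{9}{2} + \frac{1}{16} = \frac{73}{16} \approx 4.5625$)
$F \frac{25 + 30}{-15 - 40} \left(-92\right) = \frac{73 \frac{25 + 30}{-15 - 40}}{16} \left(-92\right) = \frac{73 \frac{55}{-55}}{16} \left(-92\right) = \frac{73 \cdot 55 \left(- \frac{1}{55}\right)}{16} \left(-92\right) = \frac{73}{16} \left(-1\right) \left(-92\right) = \left(- \frac{73}{16}\right) \left(-92\right) = \frac{1679}{4}$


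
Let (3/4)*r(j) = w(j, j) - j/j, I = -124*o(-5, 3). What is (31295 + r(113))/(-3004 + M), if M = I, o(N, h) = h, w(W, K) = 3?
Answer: -93893/10128 ≈ -9.2706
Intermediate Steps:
I = -372 (I = -124*3 = -372)
M = -372
r(j) = 8/3 (r(j) = 4*(3 - j/j)/3 = 4*(3 - 1*1)/3 = 4*(3 - 1)/3 = (4/3)*2 = 8/3)
(31295 + r(113))/(-3004 + M) = (31295 + 8/3)/(-3004 - 372) = (93893/3)/(-3376) = (93893/3)*(-1/3376) = -93893/10128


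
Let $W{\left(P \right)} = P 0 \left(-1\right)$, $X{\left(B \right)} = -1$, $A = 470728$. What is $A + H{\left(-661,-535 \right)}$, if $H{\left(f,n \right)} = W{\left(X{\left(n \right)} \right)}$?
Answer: $470728$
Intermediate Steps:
$W{\left(P \right)} = 0$ ($W{\left(P \right)} = 0 \left(-1\right) = 0$)
$H{\left(f,n \right)} = 0$
$A + H{\left(-661,-535 \right)} = 470728 + 0 = 470728$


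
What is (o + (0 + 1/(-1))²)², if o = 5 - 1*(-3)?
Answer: 81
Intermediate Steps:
o = 8 (o = 5 + 3 = 8)
(o + (0 + 1/(-1))²)² = (8 + (0 + 1/(-1))²)² = (8 + (0 - 1)²)² = (8 + (-1)²)² = (8 + 1)² = 9² = 81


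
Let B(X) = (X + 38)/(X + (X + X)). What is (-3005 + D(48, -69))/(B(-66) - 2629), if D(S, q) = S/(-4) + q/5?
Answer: 1500246/1301285 ≈ 1.1529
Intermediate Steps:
B(X) = (38 + X)/(3*X) (B(X) = (38 + X)/(X + 2*X) = (38 + X)/((3*X)) = (38 + X)*(1/(3*X)) = (38 + X)/(3*X))
D(S, q) = -S/4 + q/5 (D(S, q) = S*(-¼) + q*(⅕) = -S/4 + q/5)
(-3005 + D(48, -69))/(B(-66) - 2629) = (-3005 + (-¼*48 + (⅕)*(-69)))/((⅓)*(38 - 66)/(-66) - 2629) = (-3005 + (-12 - 69/5))/((⅓)*(-1/66)*(-28) - 2629) = (-3005 - 129/5)/(14/99 - 2629) = -15154/(5*(-260257/99)) = -15154/5*(-99/260257) = 1500246/1301285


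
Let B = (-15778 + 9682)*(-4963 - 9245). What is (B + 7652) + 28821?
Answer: 86648441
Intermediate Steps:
B = 86611968 (B = -6096*(-14208) = 86611968)
(B + 7652) + 28821 = (86611968 + 7652) + 28821 = 86619620 + 28821 = 86648441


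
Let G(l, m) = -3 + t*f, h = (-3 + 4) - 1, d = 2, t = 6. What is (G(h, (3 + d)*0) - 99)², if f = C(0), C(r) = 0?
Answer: 10404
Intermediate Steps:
f = 0
h = 0 (h = 1 - 1 = 0)
G(l, m) = -3 (G(l, m) = -3 + 6*0 = -3 + 0 = -3)
(G(h, (3 + d)*0) - 99)² = (-3 - 99)² = (-102)² = 10404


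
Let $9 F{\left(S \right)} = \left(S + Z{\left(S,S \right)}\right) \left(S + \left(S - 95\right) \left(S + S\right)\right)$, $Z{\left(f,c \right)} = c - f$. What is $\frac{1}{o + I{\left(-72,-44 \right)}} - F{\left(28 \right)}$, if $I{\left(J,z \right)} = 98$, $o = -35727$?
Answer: $\frac{3715107079}{320661} \approx 11586.0$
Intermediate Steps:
$F{\left(S \right)} = \frac{S \left(S + 2 S \left(-95 + S\right)\right)}{9}$ ($F{\left(S \right)} = \frac{\left(S + \left(S - S\right)\right) \left(S + \left(S - 95\right) \left(S + S\right)\right)}{9} = \frac{\left(S + 0\right) \left(S + \left(-95 + S\right) 2 S\right)}{9} = \frac{S \left(S + 2 S \left(-95 + S\right)\right)}{9}$)
$\frac{1}{o + I{\left(-72,-44 \right)}} - F{\left(28 \right)} = \frac{1}{-35727 + 98} - \frac{28^{2} \left(-189 + 2 \cdot 28\right)}{9} = \frac{1}{-35629} - \frac{1}{9} \cdot 784 \left(-189 + 56\right) = - \frac{1}{35629} - \frac{1}{9} \cdot 784 \left(-133\right) = - \frac{1}{35629} - - \frac{104272}{9} = - \frac{1}{35629} + \frac{104272}{9} = \frac{3715107079}{320661}$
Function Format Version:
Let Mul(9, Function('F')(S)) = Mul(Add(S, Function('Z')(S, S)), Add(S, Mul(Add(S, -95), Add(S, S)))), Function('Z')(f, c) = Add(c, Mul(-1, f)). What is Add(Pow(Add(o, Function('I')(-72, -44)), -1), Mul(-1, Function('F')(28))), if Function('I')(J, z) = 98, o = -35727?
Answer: Rational(3715107079, 320661) ≈ 11586.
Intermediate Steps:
Function('F')(S) = Mul(Rational(1, 9), S, Add(S, Mul(2, S, Add(-95, S)))) (Function('F')(S) = Mul(Rational(1, 9), Mul(Add(S, Add(S, Mul(-1, S))), Add(S, Mul(Add(S, -95), Add(S, S))))) = Mul(Rational(1, 9), Mul(Add(S, 0), Add(S, Mul(Add(-95, S), Mul(2, S))))) = Mul(Rational(1, 9), Mul(S, Add(S, Mul(2, S, Add(-95, S))))) = Mul(Rational(1, 9), S, Add(S, Mul(2, S, Add(-95, S)))))
Add(Pow(Add(o, Function('I')(-72, -44)), -1), Mul(-1, Function('F')(28))) = Add(Pow(Add(-35727, 98), -1), Mul(-1, Mul(Rational(1, 9), Pow(28, 2), Add(-189, Mul(2, 28))))) = Add(Pow(-35629, -1), Mul(-1, Mul(Rational(1, 9), 784, Add(-189, 56)))) = Add(Rational(-1, 35629), Mul(-1, Mul(Rational(1, 9), 784, -133))) = Add(Rational(-1, 35629), Mul(-1, Rational(-104272, 9))) = Add(Rational(-1, 35629), Rational(104272, 9)) = Rational(3715107079, 320661)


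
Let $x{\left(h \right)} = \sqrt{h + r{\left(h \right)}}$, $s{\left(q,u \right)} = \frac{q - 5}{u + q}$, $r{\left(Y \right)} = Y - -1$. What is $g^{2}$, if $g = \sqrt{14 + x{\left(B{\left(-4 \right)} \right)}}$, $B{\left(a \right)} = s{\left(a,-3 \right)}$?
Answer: $14 + \frac{5 \sqrt{7}}{7} \approx 15.89$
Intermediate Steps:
$r{\left(Y \right)} = 1 + Y$ ($r{\left(Y \right)} = Y + 1 = 1 + Y$)
$s{\left(q,u \right)} = \frac{-5 + q}{q + u}$
$B{\left(a \right)} = \frac{-5 + a}{-3 + a}$ ($B{\left(a \right)} = \frac{-5 + a}{a - 3} = \frac{-5 + a}{-3 + a}$)
$x{\left(h \right)} = \sqrt{1 + 2 h}$ ($x{\left(h \right)} = \sqrt{h + \left(1 + h\right)} = \sqrt{1 + 2 h}$)
$g = \sqrt{14 + \frac{5 \sqrt{7}}{7}}$ ($g = \sqrt{14 + \sqrt{1 + 2 \frac{-5 - 4}{-3 - 4}}} = \sqrt{14 + \sqrt{1 + 2 \frac{1}{-7} \left(-9\right)}} = \sqrt{14 + \sqrt{1 + 2 \left(\left(- \frac{1}{7}\right) \left(-9\right)\right)}} = \sqrt{14 + \sqrt{1 + 2 \cdot \frac{9}{7}}} = \sqrt{14 + \sqrt{1 + \frac{18}{7}}} = \sqrt{14 + \sqrt{\frac{25}{7}}} = \sqrt{14 + \frac{5 \sqrt{7}}{7}} \approx 3.9862$)
$g^{2} = \left(\frac{\sqrt{686 + 35 \sqrt{7}}}{7}\right)^{2} = 14 + \frac{5 \sqrt{7}}{7}$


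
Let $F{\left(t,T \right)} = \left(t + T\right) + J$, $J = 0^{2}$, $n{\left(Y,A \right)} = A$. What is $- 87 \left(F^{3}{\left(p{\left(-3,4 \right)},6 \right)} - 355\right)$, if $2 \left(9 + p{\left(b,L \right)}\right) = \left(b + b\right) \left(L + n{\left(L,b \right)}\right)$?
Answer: $49677$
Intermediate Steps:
$p{\left(b,L \right)} = -9 + b \left(L + b\right)$ ($p{\left(b,L \right)} = -9 + \frac{\left(b + b\right) \left(L + b\right)}{2} = -9 + \frac{2 b \left(L + b\right)}{2} = -9 + b \left(L + b\right)$)
$J = 0$
$F{\left(t,T \right)} = T + t$ ($F{\left(t,T \right)} = \left(t + T\right) + 0 = \left(T + t\right) + 0 = T + t$)
$- 87 \left(F^{3}{\left(p{\left(-3,4 \right)},6 \right)} - 355\right) = - 87 \left(\left(6 + \left(-9 + \left(-3\right)^{2} + 4 \left(-3\right)\right)\right)^{3} - 355\right) = - 87 \left(\left(6 - 12\right)^{3} - 355\right) = - 87 \left(\left(-6\right)^{3} - 355\right) = - 87 \left(-216 - 355\right) = \left(-87\right) \left(-571\right) = 49677$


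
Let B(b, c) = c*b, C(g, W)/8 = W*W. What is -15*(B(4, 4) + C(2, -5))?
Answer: -3240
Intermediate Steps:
C(g, W) = 8*W² (C(g, W) = 8*(W*W) = 8*W²)
B(b, c) = b*c
-15*(B(4, 4) + C(2, -5)) = -15*(4*4 + 8*(-5)²) = -15*(16 + 8*25) = -15*(16 + 200) = -15*216 = -3240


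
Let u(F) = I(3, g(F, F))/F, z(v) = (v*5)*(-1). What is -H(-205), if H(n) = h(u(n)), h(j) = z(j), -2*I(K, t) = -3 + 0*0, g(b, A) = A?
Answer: -3/82 ≈ -0.036585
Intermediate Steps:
I(K, t) = 3/2 (I(K, t) = -(-3 + 0*0)/2 = -(-3 + 0)/2 = -1/2*(-3) = 3/2)
z(v) = -5*v (z(v) = (5*v)*(-1) = -5*v)
u(F) = 3/(2*F)
h(j) = -5*j
H(n) = -15/(2*n)
-H(-205) = -(-15)/(2*(-205)) = -(-15)*(-1)/(2*205) = -1*3/82 = -3/82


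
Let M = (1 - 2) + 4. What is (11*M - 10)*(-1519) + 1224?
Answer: -33713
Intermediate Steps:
M = 3 (M = -1 + 4 = 3)
(11*M - 10)*(-1519) + 1224 = (11*3 - 10)*(-1519) + 1224 = (33 - 10)*(-1519) + 1224 = 23*(-1519) + 1224 = -34937 + 1224 = -33713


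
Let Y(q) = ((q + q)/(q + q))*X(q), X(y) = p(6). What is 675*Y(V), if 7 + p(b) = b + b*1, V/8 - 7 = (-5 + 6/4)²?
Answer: 3375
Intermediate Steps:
V = 154 (V = 56 + 8*(-5 + 6/4)² = 56 + 8*(-5 + 6*(¼))² = 56 + 8*(-5 + 3/2)² = 56 + 8*(-7/2)² = 56 + 8*(49/4) = 56 + 98 = 154)
p(b) = -7 + 2*b (p(b) = -7 + (b + b*1) = -7 + (b + b) = -7 + 2*b)
X(y) = 5 (X(y) = -7 + 2*6 = -7 + 12 = 5)
Y(q) = 5 (Y(q) = ((q + q)/(q + q))*5 = ((2*q)/((2*q)))*5 = ((2*q)*(1/(2*q)))*5 = 1*5 = 5)
675*Y(V) = 675*5 = 3375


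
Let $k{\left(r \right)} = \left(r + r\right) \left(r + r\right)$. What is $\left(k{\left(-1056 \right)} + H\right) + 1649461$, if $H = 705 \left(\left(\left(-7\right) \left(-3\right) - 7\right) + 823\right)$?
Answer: $6700090$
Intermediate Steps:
$k{\left(r \right)} = 4 r^{2}$ ($k{\left(r \right)} = 2 r 2 r = 4 r^{2}$)
$H = 590085$ ($H = 705 \left(\left(21 - 7\right) + 823\right) = 705 \left(14 + 823\right) = 705 \cdot 837 = 590085$)
$\left(k{\left(-1056 \right)} + H\right) + 1649461 = \left(4 \left(-1056\right)^{2} + 590085\right) + 1649461 = \left(4 \cdot 1115136 + 590085\right) + 1649461 = \left(4460544 + 590085\right) + 1649461 = 5050629 + 1649461 = 6700090$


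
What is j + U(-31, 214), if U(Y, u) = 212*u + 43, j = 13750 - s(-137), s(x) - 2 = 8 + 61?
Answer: 59090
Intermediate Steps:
s(x) = 71 (s(x) = 2 + (8 + 61) = 2 + 69 = 71)
j = 13679 (j = 13750 - 1*71 = 13750 - 71 = 13679)
U(Y, u) = 43 + 212*u
j + U(-31, 214) = 13679 + (43 + 212*214) = 13679 + (43 + 45368) = 13679 + 45411 = 59090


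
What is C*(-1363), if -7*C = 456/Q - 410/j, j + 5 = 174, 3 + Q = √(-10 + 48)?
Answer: 10307194/1183 + 21432*√38/7 ≈ 27586.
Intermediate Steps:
Q = -3 + √38 (Q = -3 + √(-10 + 48) = -3 + √38 ≈ 3.1644)
j = 169 (j = -5 + 174 = 169)
C = 410/1183 - 456/(7*(-3 + √38)) (C = -(456/(-3 + √38) - 410/169)/7 = -(-410/169 + 456/(-3 + √38))/7 = 410/1183 - 456/(7*(-3 + √38)) ≈ -20.240)
C*(-1363) = (-219302/34307 - 456*√38/203)*(-1363) = 10307194/1183 + 21432*√38/7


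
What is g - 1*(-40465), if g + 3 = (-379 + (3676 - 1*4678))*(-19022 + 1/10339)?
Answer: 272017475735/10339 ≈ 2.6310e+7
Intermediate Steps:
g = 271599108100/10339 (g = -3 + (-379 + (3676 - 1*4678))*(-19022 + 1/10339) = -3 + (-379 + (3676 - 4678))*(-19022 + 1/10339) = -3 + (-379 - 1002)*(-196668457/10339) = -3 - 1381*(-196668457/10339) = -3 + 271599139117/10339 = 271599108100/10339 ≈ 2.6269e+7)
g - 1*(-40465) = 271599108100/10339 - 1*(-40465) = 271599108100/10339 + 40465 = 272017475735/10339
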